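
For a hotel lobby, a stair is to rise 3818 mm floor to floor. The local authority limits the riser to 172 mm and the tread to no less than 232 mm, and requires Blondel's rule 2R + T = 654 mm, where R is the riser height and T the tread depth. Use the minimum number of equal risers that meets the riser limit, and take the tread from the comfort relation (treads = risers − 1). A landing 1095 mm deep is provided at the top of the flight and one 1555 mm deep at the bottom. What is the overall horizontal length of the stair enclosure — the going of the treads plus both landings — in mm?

9734 mm

⌈3818/172⌉ = 23 risers.
Each riser is 3818/23 = 166 mm (≤ 172 mm).
From 2R + T = 654: T = 654 − 332 = 322 mm.
Going = (23 − 1) × 322 = 7084 mm.
Enclosure = 7084 + 1095 + 1555 = 9734 mm.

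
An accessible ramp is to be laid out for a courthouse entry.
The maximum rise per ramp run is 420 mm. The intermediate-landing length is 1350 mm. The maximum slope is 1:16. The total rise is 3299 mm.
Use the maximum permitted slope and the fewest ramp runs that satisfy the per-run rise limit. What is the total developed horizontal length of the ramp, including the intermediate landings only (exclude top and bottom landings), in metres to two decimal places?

62.23 m

3299 / 420 = 7.855 → round up to 8 ramp runs. That means 7 intermediate landings.
Ramp run (horizontal) at 1:16: 3299 × 16 = 52784 mm.
Intermediate landings: 7 × 1350 = 9450 mm.
Developed length = 52784 + 9450 = 62234 mm.
= 62.23 m.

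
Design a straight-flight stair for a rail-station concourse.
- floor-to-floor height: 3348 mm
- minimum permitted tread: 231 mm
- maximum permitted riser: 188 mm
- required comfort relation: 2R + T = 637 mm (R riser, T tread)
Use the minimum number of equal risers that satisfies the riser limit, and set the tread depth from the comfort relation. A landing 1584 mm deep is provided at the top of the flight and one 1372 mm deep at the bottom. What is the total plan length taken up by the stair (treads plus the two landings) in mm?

7461 mm

3348 / 188 = 17.81, so 18 risers are needed.
Each riser is 3348/18 = 186 mm (≤ 188 mm).
From 2R + T = 637: T = 637 − 372 = 265 mm.
Treads = 18 − 1 = 17; going = 17 × 265 = 4505 mm.
Enclosure = 4505 + 1584 + 1372 = 7461 mm.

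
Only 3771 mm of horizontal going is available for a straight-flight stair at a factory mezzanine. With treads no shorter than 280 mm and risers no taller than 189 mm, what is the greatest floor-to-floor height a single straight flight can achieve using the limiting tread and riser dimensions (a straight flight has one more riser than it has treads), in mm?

2646 mm

Treads that fit: ⌊3771 / 280⌋ = 13.
Risers = treads + 1 = 14.
Maximum height = 14 × 189 = 2646 mm.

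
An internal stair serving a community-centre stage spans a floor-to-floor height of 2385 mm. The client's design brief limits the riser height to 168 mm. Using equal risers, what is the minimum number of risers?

15 risers

⌈2385/168⌉ = 15 risers.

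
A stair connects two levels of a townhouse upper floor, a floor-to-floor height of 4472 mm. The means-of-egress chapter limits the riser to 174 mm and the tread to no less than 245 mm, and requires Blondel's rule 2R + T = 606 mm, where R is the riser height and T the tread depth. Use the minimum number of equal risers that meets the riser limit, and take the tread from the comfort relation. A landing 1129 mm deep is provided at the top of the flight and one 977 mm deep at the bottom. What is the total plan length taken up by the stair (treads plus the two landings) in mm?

4472 / 174 = 25.701 → round up to 26 risers.
Each riser is 4472/26 = 172 mm (≤ 174 mm).
From 2R + T = 606: T = 606 − 344 = 262 mm.
Going = (26 − 1) × 262 = 6550 mm.
Enclosure = 6550 + 1129 + 977 = 8656 mm.

8656 mm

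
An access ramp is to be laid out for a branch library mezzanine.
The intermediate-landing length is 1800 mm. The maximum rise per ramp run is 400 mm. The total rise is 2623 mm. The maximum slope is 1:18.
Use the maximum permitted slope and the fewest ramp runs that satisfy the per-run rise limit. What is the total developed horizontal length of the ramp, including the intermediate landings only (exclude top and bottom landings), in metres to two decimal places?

58.01 m

At most 400 each: 2623/400 = 6.56, giving 7 ramp runs. That means 6 intermediate landings.
Ramp run (horizontal) at 1:18: 2623 × 18 = 47214 mm.
Intermediate landings: 6 × 1800 = 10800 mm.
Total developed length = 47214 + 10800 = 58014 mm.
= 58.01 m.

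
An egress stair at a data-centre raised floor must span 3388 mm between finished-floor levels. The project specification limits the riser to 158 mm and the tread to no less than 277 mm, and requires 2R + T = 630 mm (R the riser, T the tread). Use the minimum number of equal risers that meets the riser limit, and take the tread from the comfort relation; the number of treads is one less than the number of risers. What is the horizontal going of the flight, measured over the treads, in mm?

3388 / 158 = 21.44, so 22 risers are needed.
Riser R = 3388 / 22 = 154 mm, within the 158 mm limit.
From 2R + T = 630: T = 630 − 308 = 322 mm.
Going = (22 − 1) × 322 = 6762 mm.

6762 mm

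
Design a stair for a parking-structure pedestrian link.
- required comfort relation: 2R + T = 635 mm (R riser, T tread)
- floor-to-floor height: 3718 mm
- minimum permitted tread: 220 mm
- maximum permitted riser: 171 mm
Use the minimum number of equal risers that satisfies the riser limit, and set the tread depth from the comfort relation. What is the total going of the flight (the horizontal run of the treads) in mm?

⌈3718/171⌉ = 22 risers.
Each riser is 3718/22 = 169 mm (≤ 171 mm).
Tread T = 635 − 2 × 169 = 297 mm (≥ 220 mm).
Treads = 22 − 1 = 21; going = 21 × 297 = 6237 mm.

6237 mm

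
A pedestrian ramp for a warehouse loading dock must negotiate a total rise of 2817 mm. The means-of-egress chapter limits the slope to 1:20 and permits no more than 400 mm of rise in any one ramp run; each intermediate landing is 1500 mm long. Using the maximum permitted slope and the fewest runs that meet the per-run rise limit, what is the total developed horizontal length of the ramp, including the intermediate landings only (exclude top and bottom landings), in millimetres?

66840 mm

2817 / 400 = 7.043 → round up to 8 ramp runs. That means 7 intermediate landings.
Horizontal run for 2817 mm of rise at 1:20 is 2817 × 20 = 56340 mm.
7 intermediate landings contribute 7 × 1500 = 10500 mm.
Total developed length = 56340 + 10500 = 66840 mm.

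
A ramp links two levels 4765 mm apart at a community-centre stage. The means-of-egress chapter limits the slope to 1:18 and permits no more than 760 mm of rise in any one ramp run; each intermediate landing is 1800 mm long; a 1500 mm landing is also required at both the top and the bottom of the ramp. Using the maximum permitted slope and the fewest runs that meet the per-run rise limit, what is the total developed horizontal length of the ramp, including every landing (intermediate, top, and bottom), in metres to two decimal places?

99.57 m

4765 / 760 = 6.27, so 7 ramp runs are needed. That means 6 intermediate landings.
Ramp run (horizontal) at 1:18: 4765 × 18 = 85770 mm.
Intermediate landings: 6 × 1800 = 10800 mm.
Top and bottom landings: 2 × 1500 = 3000 mm.
Total = 85770 + 10800 + 3000 = 99570 mm.
= 99.57 m.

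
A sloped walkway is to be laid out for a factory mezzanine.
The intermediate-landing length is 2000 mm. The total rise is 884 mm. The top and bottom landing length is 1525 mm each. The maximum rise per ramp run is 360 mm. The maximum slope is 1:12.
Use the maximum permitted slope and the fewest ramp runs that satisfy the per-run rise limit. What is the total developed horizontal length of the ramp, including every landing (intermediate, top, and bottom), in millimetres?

884 / 360 = 2.46, so 3 ramp runs are needed. That means 2 intermediate landings.
Ramp run (horizontal) at 1:12: 884 × 12 = 10608 mm.
2 intermediate landings contribute 2 × 2000 = 4000 mm.
Top and bottom landings: 2 × 1525 = 3050 mm.
Total = 10608 + 4000 + 3050 = 17658 mm.

17658 mm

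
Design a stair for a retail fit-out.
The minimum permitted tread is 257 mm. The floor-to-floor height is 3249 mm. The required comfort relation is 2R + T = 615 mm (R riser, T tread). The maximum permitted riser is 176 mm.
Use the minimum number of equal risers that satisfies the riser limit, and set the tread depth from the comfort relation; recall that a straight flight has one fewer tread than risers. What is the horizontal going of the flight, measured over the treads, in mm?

4914 mm

3249 / 176 = 18.460 → round up to 19 risers.
R = 3249 ÷ 19 = 171 mm.
Tread T = 615 − 2 × 171 = 273 mm (≥ 257 mm).
Going = (19 − 1) × 273 = 4914 mm.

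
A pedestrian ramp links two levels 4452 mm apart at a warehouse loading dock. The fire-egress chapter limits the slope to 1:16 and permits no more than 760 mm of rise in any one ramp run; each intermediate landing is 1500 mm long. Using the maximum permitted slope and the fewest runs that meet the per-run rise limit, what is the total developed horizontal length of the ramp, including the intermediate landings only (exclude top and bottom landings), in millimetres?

⌈4452/760⌉ = 6 ramp runs. That means 5 intermediate landings.
Horizontal run for 4452 mm of rise at 1:16 is 4452 × 16 = 71232 mm.
5 intermediate landings contribute 5 × 1500 = 7500 mm.
Total developed length = 71232 + 7500 = 78732 mm.

78732 mm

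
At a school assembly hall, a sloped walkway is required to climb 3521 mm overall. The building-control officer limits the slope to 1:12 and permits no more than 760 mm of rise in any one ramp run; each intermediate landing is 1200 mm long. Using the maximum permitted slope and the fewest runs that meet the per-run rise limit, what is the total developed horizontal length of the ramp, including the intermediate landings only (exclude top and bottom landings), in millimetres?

47052 mm

3521 / 760 = 4.63, so 5 ramp runs are needed. That means 4 intermediate landings.
Ramp run (horizontal) at 1:12: 3521 × 12 = 42252 mm.
Intermediate landings: 4 × 1200 = 4800 mm.
Total developed length = 42252 + 4800 = 47052 mm.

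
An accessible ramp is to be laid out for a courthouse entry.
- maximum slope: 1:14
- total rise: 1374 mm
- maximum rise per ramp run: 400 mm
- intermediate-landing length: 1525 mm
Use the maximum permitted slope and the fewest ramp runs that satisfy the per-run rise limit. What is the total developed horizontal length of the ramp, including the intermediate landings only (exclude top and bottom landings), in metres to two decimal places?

1374 / 400 = 3.435 → round up to 4 ramp runs. That means 3 intermediate landings.
Horizontal run for 1374 mm of rise at 1:14 is 1374 × 14 = 19236 mm.
3 intermediate landings contribute 3 × 1525 = 4575 mm.
Developed length = 19236 + 4575 = 23811 mm.
= 23.81 m.

23.81 m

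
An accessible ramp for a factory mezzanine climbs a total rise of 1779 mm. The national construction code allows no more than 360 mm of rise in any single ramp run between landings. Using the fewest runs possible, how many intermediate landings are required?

1779 / 360 = 4.942 → round up to 5 ramp runs.
5 runs are separated by 4 intermediate landings.

4 intermediate landings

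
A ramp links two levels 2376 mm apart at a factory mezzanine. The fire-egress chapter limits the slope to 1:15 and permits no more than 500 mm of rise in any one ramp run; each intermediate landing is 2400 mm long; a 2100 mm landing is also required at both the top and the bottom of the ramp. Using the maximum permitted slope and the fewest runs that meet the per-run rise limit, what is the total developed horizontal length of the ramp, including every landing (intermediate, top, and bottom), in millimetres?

49440 mm

2376 / 500 = 4.752 → round up to 5 ramp runs. That means 4 intermediate landings.
Ramp run (horizontal) at 1:15: 2376 × 15 = 35640 mm.
Intermediate landings: 4 × 2400 = 9600 mm.
Top and bottom landings: 2 × 2100 = 4200 mm.
Total = 35640 + 9600 + 4200 = 49440 mm.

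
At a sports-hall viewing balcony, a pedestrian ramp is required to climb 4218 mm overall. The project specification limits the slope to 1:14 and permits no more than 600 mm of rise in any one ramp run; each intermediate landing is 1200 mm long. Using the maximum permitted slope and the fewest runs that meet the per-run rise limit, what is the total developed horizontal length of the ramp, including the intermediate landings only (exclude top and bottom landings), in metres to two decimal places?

⌈4218/600⌉ = 8 ramp runs. That means 7 intermediate landings.
Horizontal run for 4218 mm of rise at 1:14 is 4218 × 14 = 59052 mm.
Intermediate landings: 7 × 1200 = 8400 mm.
Developed length = 59052 + 8400 = 67452 mm.
= 67.45 m.

67.45 m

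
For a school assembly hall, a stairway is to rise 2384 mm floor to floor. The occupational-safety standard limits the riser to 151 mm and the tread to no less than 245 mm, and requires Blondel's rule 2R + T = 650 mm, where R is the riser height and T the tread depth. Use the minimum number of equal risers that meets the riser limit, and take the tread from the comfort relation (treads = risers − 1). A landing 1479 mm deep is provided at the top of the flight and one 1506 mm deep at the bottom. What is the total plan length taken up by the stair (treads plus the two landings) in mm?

⌈2384/151⌉ = 16 risers.
R = 2384 ÷ 16 = 149 mm.
T = 650 − 2·149 = 352 mm, which satisfies the 245 mm minimum.
16 risers give 15 treads; going = 15 × 352 = 5280 mm.
Add landings: 5280 + 1479 + 1506 = 8265 mm.

8265 mm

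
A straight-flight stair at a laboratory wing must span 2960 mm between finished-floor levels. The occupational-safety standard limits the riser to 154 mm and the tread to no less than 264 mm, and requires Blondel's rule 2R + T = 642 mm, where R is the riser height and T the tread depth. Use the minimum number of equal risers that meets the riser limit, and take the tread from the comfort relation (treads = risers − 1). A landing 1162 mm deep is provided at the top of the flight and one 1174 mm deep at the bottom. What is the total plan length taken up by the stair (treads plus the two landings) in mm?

8910 mm

2960 / 154 = 19.221 → round up to 20 risers.
Riser R = 2960 / 20 = 148 mm, within the 154 mm limit.
Tread T = 642 − 2 × 148 = 346 mm (≥ 264 mm).
Going = (20 − 1) × 346 = 6574 mm.
Enclosure = 6574 + 1162 + 1174 = 8910 mm.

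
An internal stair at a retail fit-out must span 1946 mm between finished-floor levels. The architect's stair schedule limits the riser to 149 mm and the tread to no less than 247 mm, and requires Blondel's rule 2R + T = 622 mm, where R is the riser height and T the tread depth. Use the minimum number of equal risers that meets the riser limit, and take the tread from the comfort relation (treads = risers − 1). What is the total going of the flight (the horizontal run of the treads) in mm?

4472 mm

⌈1946/149⌉ = 14 risers.
Riser R = 1946 / 14 = 139 mm, within the 149 mm limit.
From 2R + T = 622: T = 622 − 278 = 344 mm.
Treads = 14 − 1 = 13; going = 13 × 344 = 4472 mm.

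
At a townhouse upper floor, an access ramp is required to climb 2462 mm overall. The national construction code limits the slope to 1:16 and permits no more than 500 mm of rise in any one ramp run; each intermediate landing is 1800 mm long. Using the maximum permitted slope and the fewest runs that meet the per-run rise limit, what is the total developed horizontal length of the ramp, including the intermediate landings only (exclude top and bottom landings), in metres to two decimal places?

46.59 m

2462 / 500 = 4.924 → round up to 5 ramp runs. That means 4 intermediate landings.
Horizontal run for 2462 mm of rise at 1:16 is 2462 × 16 = 39392 mm.
4 intermediate landings contribute 4 × 1800 = 7200 mm.
Total developed length = 39392 + 7200 = 46592 mm.
= 46.59 m.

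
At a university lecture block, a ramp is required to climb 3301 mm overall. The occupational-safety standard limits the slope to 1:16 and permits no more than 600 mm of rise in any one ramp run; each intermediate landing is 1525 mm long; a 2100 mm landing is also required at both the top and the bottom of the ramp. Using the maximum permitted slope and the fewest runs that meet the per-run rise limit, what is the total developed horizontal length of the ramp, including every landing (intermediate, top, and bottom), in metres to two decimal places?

3301 / 600 = 5.502 → round up to 6 ramp runs. That means 5 intermediate landings.
Ramp run (horizontal) at 1:16: 3301 × 16 = 52816 mm.
5 intermediate landings contribute 5 × 1525 = 7625 mm.
Top and bottom landings: 2 × 2100 = 4200 mm.
Total = 52816 + 7625 + 4200 = 64641 mm.
= 64.64 m.

64.64 m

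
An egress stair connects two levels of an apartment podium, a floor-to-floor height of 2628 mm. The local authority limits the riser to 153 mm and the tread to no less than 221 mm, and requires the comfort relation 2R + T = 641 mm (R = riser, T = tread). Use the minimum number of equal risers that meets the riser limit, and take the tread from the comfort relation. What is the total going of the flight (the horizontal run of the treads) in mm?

5933 mm

⌈2628/153⌉ = 18 risers.
Each riser is 2628/18 = 146 mm (≤ 153 mm).
From 2R + T = 641: T = 641 − 292 = 349 mm.
Treads = 18 − 1 = 17; going = 17 × 349 = 5933 mm.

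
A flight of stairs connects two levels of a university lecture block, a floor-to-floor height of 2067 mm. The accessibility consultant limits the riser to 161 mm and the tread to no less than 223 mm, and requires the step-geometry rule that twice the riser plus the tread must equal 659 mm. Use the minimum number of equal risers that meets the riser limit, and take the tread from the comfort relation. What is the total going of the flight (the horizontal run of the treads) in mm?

4092 mm

⌈2067/161⌉ = 13 risers.
Each riser is 2067/13 = 159 mm (≤ 161 mm).
Tread T = 659 − 2 × 159 = 341 mm (≥ 223 mm).
Going = (13 − 1) × 341 = 4092 mm.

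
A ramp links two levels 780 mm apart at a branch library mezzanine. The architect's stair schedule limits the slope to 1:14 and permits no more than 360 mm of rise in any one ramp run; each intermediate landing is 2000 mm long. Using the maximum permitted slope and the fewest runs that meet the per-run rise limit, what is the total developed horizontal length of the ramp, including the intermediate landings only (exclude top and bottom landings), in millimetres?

⌈780/360⌉ = 3 ramp runs. That means 2 intermediate landings.
Ramp run (horizontal) at 1:14: 780 × 14 = 10920 mm.
2 intermediate landings contribute 2 × 2000 = 4000 mm.
Developed length = 10920 + 4000 = 14920 mm.

14920 mm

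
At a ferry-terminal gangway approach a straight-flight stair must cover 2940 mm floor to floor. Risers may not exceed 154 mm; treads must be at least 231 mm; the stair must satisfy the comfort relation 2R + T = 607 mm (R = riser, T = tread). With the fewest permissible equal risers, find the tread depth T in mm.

At most 154 each: 2940/154 = 19.09, giving 20 risers.
Riser R = 2940 / 20 = 147 mm, within the 154 mm limit.
From 2R + T = 607: T = 607 − 294 = 313 mm.

313 mm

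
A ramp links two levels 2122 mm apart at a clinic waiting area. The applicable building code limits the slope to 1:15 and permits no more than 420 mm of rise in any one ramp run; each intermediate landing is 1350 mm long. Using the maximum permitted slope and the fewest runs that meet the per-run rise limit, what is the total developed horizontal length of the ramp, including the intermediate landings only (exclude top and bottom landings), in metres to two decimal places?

⌈2122/420⌉ = 6 ramp runs. That means 5 intermediate landings.
Horizontal run for 2122 mm of rise at 1:15 is 2122 × 15 = 31830 mm.
Intermediate landings: 5 × 1350 = 6750 mm.
Developed length = 31830 + 6750 = 38580 mm.
= 38.58 m.

38.58 m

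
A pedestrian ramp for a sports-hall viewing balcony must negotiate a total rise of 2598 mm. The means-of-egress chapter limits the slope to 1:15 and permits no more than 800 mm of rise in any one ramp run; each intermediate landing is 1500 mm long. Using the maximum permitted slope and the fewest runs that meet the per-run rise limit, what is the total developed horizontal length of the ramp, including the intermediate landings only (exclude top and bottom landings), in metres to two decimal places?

At most 800 each: 2598/800 = 3.25, giving 4 ramp runs. That means 3 intermediate landings.
Horizontal run for 2598 mm of rise at 1:15 is 2598 × 15 = 38970 mm.
3 intermediate landings contribute 3 × 1500 = 4500 mm.
Total developed length = 38970 + 4500 = 43470 mm.
= 43.47 m.

43.47 m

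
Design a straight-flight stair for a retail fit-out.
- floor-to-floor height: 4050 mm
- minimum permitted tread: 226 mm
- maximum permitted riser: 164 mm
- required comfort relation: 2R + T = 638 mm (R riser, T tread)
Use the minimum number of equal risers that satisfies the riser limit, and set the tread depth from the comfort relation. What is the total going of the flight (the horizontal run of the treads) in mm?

7536 mm

At most 164 each: 4050/164 = 24.70, giving 25 risers.
Riser R = 4050 / 25 = 162 mm, within the 164 mm limit.
T = 638 − 2·162 = 314 mm, which satisfies the 226 mm minimum.
Going = (25 − 1) × 314 = 7536 mm.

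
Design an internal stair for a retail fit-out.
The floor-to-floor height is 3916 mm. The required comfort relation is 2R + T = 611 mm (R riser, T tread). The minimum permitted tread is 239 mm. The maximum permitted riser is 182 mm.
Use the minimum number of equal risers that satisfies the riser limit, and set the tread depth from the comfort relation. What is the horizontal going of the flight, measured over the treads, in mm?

⌈3916/182⌉ = 22 risers.
Each riser is 3916/22 = 178 mm (≤ 182 mm).
From 2R + T = 611: T = 611 − 356 = 255 mm.
Treads = 22 − 1 = 21; going = 21 × 255 = 5355 mm.

5355 mm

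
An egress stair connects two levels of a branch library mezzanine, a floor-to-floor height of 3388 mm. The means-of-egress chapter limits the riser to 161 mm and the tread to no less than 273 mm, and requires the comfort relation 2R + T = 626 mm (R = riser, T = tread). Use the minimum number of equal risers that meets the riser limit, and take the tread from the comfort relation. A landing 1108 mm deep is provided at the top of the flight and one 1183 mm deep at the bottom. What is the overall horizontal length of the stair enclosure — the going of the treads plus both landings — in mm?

⌈3388/161⌉ = 22 risers.
Riser R = 3388 / 22 = 154 mm, within the 161 mm limit.
T = 626 − 2·154 = 318 mm, which satisfies the 273 mm minimum.
Treads = 22 − 1 = 21; going = 21 × 318 = 6678 mm.
Add landings: 6678 + 1108 + 1183 = 8969 mm.

8969 mm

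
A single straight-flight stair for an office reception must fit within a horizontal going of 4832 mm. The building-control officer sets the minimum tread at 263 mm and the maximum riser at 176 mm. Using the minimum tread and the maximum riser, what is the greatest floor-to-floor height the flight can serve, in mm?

Treads that fit: ⌊4832 / 263⌋ = 18.
Risers = treads + 1 = 19.
Maximum height = 19 × 176 = 3344 mm.

3344 mm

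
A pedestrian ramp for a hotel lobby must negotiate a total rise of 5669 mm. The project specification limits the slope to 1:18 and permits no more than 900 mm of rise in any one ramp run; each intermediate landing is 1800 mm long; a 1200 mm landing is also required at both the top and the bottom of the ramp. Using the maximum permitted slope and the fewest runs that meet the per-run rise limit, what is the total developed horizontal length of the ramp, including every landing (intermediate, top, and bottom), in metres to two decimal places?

5669 / 900 = 6.30, so 7 ramp runs are needed. That means 6 intermediate landings.
Ramp run (horizontal) at 1:18: 5669 × 18 = 102042 mm.
Intermediate landings: 6 × 1800 = 10800 mm.
Top and bottom landings: 2 × 1200 = 2400 mm.
Total = 102042 + 10800 + 2400 = 115242 mm.
= 115.24 m.

115.24 m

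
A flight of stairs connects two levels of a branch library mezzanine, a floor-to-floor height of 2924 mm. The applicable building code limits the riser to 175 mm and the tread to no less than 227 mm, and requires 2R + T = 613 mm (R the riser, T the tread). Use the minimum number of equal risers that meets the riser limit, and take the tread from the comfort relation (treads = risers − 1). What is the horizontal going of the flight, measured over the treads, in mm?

4304 mm

2924 / 175 = 16.71, so 17 risers are needed.
Riser R = 2924 / 17 = 172 mm, within the 175 mm limit.
T = 613 − 2·172 = 269 mm, which satisfies the 227 mm minimum.
Going = (17 − 1) × 269 = 4304 mm.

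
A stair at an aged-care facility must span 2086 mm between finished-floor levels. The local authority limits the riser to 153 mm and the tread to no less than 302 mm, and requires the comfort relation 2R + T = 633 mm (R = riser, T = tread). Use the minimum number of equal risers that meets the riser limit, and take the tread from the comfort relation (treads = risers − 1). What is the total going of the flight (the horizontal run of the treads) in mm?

4355 mm

At most 153 each: 2086/153 = 13.63, giving 14 risers.
R = 2086 ÷ 14 = 149 mm.
Tread T = 633 − 2 × 149 = 335 mm (≥ 302 mm).
14 risers give 13 treads; going = 13 × 335 = 4355 mm.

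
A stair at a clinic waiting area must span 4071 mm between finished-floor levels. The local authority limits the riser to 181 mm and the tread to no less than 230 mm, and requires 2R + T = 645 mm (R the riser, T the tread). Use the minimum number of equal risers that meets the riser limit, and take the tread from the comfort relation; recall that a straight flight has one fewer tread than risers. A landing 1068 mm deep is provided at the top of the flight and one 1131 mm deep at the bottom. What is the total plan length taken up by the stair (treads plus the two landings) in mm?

4071 / 181 = 22.49, so 23 risers are needed.
R = 4071 ÷ 23 = 177 mm.
Tread T = 645 − 2 × 177 = 291 mm (≥ 230 mm).
Going = (23 − 1) × 291 = 6402 mm.
Add landings: 6402 + 1068 + 1131 = 8601 mm.

8601 mm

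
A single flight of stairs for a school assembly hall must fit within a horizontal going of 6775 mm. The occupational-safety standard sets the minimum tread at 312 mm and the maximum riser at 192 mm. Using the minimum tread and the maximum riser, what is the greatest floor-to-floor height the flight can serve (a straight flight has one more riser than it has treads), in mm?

4224 mm

6775 / 312 = 21.71, so 21 treads fit.
Risers = treads + 1 = 22.
Maximum height = 22 × 192 = 4224 mm.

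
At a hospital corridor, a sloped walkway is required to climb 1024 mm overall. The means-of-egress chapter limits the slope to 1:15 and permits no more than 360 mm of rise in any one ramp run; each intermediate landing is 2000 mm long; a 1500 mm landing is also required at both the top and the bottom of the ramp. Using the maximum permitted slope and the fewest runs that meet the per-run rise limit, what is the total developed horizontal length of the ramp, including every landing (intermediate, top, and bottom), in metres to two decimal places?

22.36 m

1024 / 360 = 2.84, so 3 ramp runs are needed. That means 2 intermediate landings.
Ramp run (horizontal) at 1:15: 1024 × 15 = 15360 mm.
Intermediate landings: 2 × 2000 = 4000 mm.
Top and bottom landings: 2 × 1500 = 3000 mm.
Total = 15360 + 4000 + 3000 = 22360 mm.
= 22.36 m.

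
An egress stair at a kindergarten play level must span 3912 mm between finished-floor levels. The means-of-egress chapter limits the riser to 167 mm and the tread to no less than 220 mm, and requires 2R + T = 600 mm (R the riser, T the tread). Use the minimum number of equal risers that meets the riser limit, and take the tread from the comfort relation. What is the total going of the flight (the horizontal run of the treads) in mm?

6302 mm

⌈3912/167⌉ = 24 risers.
R = 3912 ÷ 24 = 163 mm.
Tread T = 600 − 2 × 163 = 274 mm (≥ 220 mm).
24 risers give 23 treads; going = 23 × 274 = 6302 mm.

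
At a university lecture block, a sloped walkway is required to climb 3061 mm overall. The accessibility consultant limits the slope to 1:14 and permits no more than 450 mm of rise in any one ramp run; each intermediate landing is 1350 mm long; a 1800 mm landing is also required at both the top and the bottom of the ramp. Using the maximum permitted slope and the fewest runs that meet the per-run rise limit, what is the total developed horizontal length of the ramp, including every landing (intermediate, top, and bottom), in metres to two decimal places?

3061 / 450 = 6.802 → round up to 7 ramp runs. That means 6 intermediate landings.
Ramp run (horizontal) at 1:14: 3061 × 14 = 42854 mm.
6 intermediate landings contribute 6 × 1350 = 8100 mm.
Top and bottom landings: 2 × 1800 = 3600 mm.
Total = 42854 + 8100 + 3600 = 54554 mm.
= 54.55 m.

54.55 m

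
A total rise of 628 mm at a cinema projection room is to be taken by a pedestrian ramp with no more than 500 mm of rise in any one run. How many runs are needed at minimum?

628 / 500 = 1.26, so 2 ramp runs are needed.

2 runs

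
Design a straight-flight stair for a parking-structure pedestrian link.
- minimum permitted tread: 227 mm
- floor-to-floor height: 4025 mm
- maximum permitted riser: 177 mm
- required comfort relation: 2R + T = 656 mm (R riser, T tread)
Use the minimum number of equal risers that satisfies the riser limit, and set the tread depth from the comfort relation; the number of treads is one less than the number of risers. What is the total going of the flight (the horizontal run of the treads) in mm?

4025 / 177 = 22.74, so 23 risers are needed.
R = 4025 ÷ 23 = 175 mm.
T = 656 − 2·175 = 306 mm, which satisfies the 227 mm minimum.
Treads = 23 − 1 = 22; going = 22 × 306 = 6732 mm.

6732 mm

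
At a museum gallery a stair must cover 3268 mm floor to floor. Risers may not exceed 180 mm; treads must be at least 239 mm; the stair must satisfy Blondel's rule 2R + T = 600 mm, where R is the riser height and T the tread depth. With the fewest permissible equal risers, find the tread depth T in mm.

256 mm

⌈3268/180⌉ = 19 risers.
Each riser is 3268/19 = 172 mm (≤ 180 mm).
From 2R + T = 600: T = 600 − 344 = 256 mm.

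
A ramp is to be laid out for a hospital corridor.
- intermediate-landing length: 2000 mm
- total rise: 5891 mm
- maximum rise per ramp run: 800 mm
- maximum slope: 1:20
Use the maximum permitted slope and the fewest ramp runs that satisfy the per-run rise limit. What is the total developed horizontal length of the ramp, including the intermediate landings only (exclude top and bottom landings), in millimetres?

5891 / 800 = 7.364 → round up to 8 ramp runs. That means 7 intermediate landings.
Horizontal run for 5891 mm of rise at 1:20 is 5891 × 20 = 117820 mm.
7 intermediate landings contribute 7 × 2000 = 14000 mm.
Developed length = 117820 + 14000 = 131820 mm.

131820 mm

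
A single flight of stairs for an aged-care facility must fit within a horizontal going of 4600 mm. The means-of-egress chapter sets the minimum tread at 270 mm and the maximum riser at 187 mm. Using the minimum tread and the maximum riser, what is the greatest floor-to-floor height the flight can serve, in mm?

Treads that fit: ⌊4600 / 270⌋ = 17.
Risers = treads + 1 = 18.
Maximum height = 18 × 187 = 3366 mm.

3366 mm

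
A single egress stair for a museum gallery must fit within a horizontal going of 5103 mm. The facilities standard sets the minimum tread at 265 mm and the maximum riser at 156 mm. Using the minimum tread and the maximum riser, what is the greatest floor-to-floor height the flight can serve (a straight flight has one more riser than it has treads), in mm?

3120 mm

Treads that fit: ⌊5103 / 265⌋ = 19.
Risers = treads + 1 = 20.
Maximum height = 20 × 156 = 3120 mm.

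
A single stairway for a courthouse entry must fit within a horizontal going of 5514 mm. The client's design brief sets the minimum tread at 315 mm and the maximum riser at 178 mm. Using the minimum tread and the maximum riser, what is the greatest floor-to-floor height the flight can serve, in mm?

3204 mm

5514 / 315 = 17.50, so 17 treads fit.
Risers = treads + 1 = 18.
Maximum height = 18 × 178 = 3204 mm.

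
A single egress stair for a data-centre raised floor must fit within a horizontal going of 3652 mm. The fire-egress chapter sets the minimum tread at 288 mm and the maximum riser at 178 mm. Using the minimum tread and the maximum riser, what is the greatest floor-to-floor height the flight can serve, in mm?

Treads that fit: ⌊3652 / 288⌋ = 12.
Risers = treads + 1 = 13.
Maximum height = 13 × 178 = 2314 mm.

2314 mm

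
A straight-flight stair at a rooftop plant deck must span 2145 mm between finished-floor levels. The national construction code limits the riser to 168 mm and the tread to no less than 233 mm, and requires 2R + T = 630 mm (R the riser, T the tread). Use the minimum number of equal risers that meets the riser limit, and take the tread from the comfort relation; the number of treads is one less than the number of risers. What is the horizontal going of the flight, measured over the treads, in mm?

2145 / 168 = 12.768 → round up to 13 risers.
R = 2145 ÷ 13 = 165 mm.
From 2R + T = 630: T = 630 − 330 = 300 mm.
13 risers give 12 treads; going = 12 × 300 = 3600 mm.

3600 mm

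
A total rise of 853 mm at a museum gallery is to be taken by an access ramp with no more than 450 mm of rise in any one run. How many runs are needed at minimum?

2 runs

At most 450 each: 853/450 = 1.90, giving 2 ramp runs.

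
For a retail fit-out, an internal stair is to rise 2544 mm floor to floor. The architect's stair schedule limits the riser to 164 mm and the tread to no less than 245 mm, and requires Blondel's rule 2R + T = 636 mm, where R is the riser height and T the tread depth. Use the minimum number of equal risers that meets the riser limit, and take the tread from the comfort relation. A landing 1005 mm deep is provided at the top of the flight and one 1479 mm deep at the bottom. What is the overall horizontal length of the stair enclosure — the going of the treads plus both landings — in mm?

7254 mm

At most 164 each: 2544/164 = 15.51, giving 16 risers.
Each riser is 2544/16 = 159 mm (≤ 164 mm).
T = 636 − 2·159 = 318 mm, which satisfies the 245 mm minimum.
Treads = 16 − 1 = 15; going = 15 × 318 = 4770 mm.
Enclosure = 4770 + 1005 + 1479 = 7254 mm.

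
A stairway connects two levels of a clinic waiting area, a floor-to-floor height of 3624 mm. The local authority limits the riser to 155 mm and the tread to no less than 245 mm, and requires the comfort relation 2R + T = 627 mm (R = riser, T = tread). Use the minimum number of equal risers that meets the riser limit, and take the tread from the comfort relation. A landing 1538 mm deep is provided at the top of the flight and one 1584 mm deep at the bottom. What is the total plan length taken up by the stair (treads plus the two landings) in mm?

3624 / 155 = 23.381 → round up to 24 risers.
Each riser is 3624/24 = 151 mm (≤ 155 mm).
Tread T = 627 − 2 × 151 = 325 mm (≥ 245 mm).
Going = (24 − 1) × 325 = 7475 mm.
Enclosure = 7475 + 1538 + 1584 = 10597 mm.

10597 mm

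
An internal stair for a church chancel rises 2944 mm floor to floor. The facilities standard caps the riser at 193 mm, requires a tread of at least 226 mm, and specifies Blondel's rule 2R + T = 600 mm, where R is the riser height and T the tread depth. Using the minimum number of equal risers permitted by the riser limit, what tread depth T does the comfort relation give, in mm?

232 mm

⌈2944/193⌉ = 16 risers.
Riser R = 2944 / 16 = 184 mm, within the 193 mm limit.
Tread T = 600 − 2 × 184 = 232 mm (≥ 226 mm).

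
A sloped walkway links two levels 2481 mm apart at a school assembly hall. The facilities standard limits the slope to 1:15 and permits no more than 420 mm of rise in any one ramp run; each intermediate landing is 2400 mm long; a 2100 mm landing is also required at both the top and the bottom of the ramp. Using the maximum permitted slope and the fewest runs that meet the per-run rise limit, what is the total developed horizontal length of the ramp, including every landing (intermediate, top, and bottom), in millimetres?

2481 / 420 = 5.91, so 6 ramp runs are needed. That means 5 intermediate landings.
Horizontal run for 2481 mm of rise at 1:15 is 2481 × 15 = 37215 mm.
Intermediate landings: 5 × 2400 = 12000 mm.
Top and bottom landings: 2 × 2100 = 4200 mm.
Total = 37215 + 12000 + 4200 = 53415 mm.

53415 mm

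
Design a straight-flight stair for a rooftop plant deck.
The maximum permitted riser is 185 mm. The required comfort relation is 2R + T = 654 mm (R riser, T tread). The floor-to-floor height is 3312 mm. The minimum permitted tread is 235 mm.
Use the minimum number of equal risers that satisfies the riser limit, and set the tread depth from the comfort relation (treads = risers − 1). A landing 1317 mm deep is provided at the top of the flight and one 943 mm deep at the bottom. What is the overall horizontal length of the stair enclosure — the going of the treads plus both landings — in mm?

7122 mm

3312 / 185 = 17.90, so 18 risers are needed.
Each riser is 3312/18 = 184 mm (≤ 185 mm).
T = 654 − 2·184 = 286 mm, which satisfies the 235 mm minimum.
18 risers give 17 treads; going = 17 × 286 = 4862 mm.
Add landings: 4862 + 1317 + 943 = 7122 mm.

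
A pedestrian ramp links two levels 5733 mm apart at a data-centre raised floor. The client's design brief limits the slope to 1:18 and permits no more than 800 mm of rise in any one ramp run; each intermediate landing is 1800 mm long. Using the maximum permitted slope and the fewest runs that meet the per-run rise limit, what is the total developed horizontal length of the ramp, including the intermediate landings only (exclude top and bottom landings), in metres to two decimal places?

115.79 m

At most 800 each: 5733/800 = 7.17, giving 8 ramp runs. That means 7 intermediate landings.
Horizontal run for 5733 mm of rise at 1:18 is 5733 × 18 = 103194 mm.
Intermediate landings: 7 × 1800 = 12600 mm.
Developed length = 103194 + 12600 = 115794 mm.
= 115.79 m.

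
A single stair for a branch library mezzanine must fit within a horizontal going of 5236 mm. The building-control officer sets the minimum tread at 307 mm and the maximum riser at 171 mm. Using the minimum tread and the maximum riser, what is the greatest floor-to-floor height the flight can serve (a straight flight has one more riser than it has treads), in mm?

3078 mm

5236 / 307 = 17.06, so 17 treads fit.
Risers = treads + 1 = 18.
Maximum height = 18 × 171 = 3078 mm.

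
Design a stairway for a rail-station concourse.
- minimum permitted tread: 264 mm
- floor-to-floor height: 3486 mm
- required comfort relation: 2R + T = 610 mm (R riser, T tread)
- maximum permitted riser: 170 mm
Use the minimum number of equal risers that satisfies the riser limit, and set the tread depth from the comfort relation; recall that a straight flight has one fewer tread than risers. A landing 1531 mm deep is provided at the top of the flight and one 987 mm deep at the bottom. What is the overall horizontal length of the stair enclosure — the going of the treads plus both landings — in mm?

8078 mm

At most 170 each: 3486/170 = 20.51, giving 21 risers.
R = 3486 ÷ 21 = 166 mm.
T = 610 − 2·166 = 278 mm, which satisfies the 264 mm minimum.
Going = (21 − 1) × 278 = 5560 mm.
Enclosure = 5560 + 1531 + 987 = 8078 mm.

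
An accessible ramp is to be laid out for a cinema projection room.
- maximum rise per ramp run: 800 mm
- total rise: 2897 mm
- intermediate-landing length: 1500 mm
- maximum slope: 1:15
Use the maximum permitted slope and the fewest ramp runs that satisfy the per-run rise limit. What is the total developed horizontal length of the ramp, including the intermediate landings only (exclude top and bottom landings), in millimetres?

2897 / 800 = 3.62, so 4 ramp runs are needed. That means 3 intermediate landings.
Ramp run (horizontal) at 1:15: 2897 × 15 = 43455 mm.
3 intermediate landings contribute 3 × 1500 = 4500 mm.
Developed length = 43455 + 4500 = 47955 mm.

47955 mm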